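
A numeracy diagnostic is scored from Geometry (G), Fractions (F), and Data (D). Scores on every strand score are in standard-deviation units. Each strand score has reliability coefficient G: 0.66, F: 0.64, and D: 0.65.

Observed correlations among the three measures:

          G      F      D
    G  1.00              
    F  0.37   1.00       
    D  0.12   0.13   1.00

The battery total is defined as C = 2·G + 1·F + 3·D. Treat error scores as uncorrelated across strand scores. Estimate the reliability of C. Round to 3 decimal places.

0.725

Var(C) = 2² + 1 + 3² + 2·[2·0.37 + 6·0.12 + 3·0.13] = 14 + 3.7 = 17.7.
With uncorrelated errors the cross-covariances are all true-score covariance, so they carry over unchanged; only the diagonal terms shrink to ρᵢσᵢ².
True-score variance = [2²·0.66 + 0.64 + 3²·0.65] + 3.7 = 9.13 + 3.7 = 12.83.
Reliability = 12.83 / 17.7 = 0.725.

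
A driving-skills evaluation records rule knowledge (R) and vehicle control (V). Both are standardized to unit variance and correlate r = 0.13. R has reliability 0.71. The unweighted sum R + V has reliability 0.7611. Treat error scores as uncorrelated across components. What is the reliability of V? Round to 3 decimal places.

0.750

Var(R+V) = 2 + 2·0.13 = 2.260.
True-score variance = ρ_R + ρ_V + 2·0.13, so 0.7611 = (0.71 + ρ_V + 0.26) / 2.260.
ρ_V = 0.7611·2.260 − 0.71 − 0.26 = 0.750.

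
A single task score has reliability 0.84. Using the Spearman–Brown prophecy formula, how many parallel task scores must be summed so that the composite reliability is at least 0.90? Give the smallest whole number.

k ≥ ρ*(1−ρ₁)/(ρ₁(1−ρ*)) = 0.90·0.16 / (0.84·0.10) = 1.714.
Smallest integer k = 2.

2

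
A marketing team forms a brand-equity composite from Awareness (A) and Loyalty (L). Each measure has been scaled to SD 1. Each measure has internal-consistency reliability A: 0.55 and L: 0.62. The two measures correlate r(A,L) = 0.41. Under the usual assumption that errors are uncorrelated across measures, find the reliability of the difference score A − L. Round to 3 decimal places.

0.297

Var(A−L) = 1 + 1 − 2·0.41 = 2 − 0.82 = 1.18.
With uncorrelated errors the cross-covariances are all true-score covariance, so they carry over unchanged; only the diagonal terms shrink to ρᵢσᵢ².
True-score variance = [0.55 + 0.62] − 0.82 = 1.17 − 0.82 = 0.35.
Reliability = 0.35 / 1.18 = 0.297.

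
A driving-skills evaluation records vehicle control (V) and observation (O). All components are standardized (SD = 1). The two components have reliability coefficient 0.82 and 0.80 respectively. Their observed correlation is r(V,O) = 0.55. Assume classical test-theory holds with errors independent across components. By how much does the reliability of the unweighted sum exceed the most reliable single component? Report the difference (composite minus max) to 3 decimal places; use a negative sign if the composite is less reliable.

0.057

Var(sum) = 2 + 1.1 = 3.1; true-score variance = 1.62 + 1.1 = 2.72; composite reliability = 0.8774.
Max component reliability = 0.8200.
Difference = 0.8774 − 0.8200 = 0.057.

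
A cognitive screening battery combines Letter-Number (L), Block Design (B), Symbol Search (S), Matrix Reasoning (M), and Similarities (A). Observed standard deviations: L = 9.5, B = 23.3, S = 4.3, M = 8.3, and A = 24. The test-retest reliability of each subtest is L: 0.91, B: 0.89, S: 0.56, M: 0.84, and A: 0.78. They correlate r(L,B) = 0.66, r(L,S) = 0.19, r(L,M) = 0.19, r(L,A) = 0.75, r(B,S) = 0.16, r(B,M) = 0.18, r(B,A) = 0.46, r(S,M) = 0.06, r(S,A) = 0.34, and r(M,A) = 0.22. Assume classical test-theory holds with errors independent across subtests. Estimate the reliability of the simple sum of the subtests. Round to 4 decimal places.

0.9224

Var(L+B+S+M+A) = 9.5² + 23.3² + 4.3² + 8.3² + 24² + 2·[9.5·23.3·0.66 + 9.5·4.3·0.19 + 9.5·8.3·0.19 + 9.5·24·0.75 + 23.3·4.3·0.16 + 23.3·8.3·0.18 + 23.3·24·0.46 + 4.3·8.3·0.06 + 4.3·24·0.34 + 8.3·24·0.22] = 1296.52 + 1457.92 = 2754.44.
With uncorrelated errors the cross-covariances are all true-score covariance, so they carry over unchanged; only the diagonal terms shrink to ρᵢσᵢ².
True-score variance = [9.5²·0.91 + 23.3²·0.89 + 4.3²·0.56 + 8.3²·0.84 + 24²·0.78] + 1457.92 = 1082.8 + 1457.92 = 2540.72.
Reliability = 2540.72 / 2754.44 = 0.9224.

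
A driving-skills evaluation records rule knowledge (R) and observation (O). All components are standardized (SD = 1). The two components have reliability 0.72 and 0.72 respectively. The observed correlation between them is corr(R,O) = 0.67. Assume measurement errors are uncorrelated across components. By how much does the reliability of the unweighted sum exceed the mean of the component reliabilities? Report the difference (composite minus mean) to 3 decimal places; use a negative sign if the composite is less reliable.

Var(sum) = 2 + 1.34 = 3.34; true-score variance = 1.44 + 1.34 = 2.78; composite reliability = 0.8323.
Mean component reliability = 0.7200.
Difference = 0.8323 − 0.7200 = 0.112.

0.112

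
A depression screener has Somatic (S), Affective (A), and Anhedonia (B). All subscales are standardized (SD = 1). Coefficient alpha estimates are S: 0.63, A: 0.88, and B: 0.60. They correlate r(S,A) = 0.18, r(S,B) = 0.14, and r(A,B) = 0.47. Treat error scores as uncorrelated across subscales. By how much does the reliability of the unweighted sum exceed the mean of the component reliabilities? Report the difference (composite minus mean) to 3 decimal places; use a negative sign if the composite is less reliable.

0.102

Var(sum) = 3 + 1.58 = 4.58; true-score variance = 2.11 + 1.58 = 3.69; composite reliability = 0.8057.
Mean component reliability = 0.7033.
Difference = 0.8057 − 0.7033 = 0.102.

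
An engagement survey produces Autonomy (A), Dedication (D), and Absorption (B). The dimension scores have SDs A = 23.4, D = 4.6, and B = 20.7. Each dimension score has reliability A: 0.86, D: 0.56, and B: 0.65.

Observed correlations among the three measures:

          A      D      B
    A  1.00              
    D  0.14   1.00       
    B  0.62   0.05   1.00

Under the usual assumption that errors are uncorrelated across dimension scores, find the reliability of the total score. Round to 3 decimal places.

Var(A+D+B) = 23.4² + 4.6² + 20.7² + 2·[23.4·4.6·0.14 + 23.4·20.7·0.62 + 4.6·20.7·0.05] = 997.21 + 640.292 = 1637.5.
With uncorrelated errors the cross-covariances are all true-score covariance, so they carry over unchanged; only the diagonal terms shrink to ρᵢσᵢ².
True-score variance = [23.4²·0.86 + 4.6²·0.56 + 20.7²·0.65] + 640.292 = 761.27 + 640.292 = 1401.56.
Reliability = 1401.56 / 1637.5 = 0.856.

0.856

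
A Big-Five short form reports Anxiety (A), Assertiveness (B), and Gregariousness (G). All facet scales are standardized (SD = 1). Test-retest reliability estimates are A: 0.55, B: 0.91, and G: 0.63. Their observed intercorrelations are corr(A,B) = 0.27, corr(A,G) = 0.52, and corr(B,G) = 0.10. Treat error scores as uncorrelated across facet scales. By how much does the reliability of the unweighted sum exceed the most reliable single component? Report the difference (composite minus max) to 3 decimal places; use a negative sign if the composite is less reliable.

Var(sum) = 3 + 1.78 = 4.78; true-score variance = 2.09 + 1.78 = 3.87; composite reliability = 0.8096.
Max component reliability = 0.9100.
Difference = 0.8096 − 0.9100 = -0.100.

-0.100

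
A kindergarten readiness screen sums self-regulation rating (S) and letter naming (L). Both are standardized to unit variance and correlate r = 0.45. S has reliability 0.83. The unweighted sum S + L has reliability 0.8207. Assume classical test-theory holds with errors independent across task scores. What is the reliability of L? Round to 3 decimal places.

Var(S+L) = 2 + 2·0.45 = 2.900.
True-score variance = ρ_S + ρ_L + 2·0.45, so 0.8207 = (0.83 + ρ_L + 0.90) / 2.900.
ρ_L = 0.8207·2.900 − 0.83 − 0.90 = 0.650.

0.650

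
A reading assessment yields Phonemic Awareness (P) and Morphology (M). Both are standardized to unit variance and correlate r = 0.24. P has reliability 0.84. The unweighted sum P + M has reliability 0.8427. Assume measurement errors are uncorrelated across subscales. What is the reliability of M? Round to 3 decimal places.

Var(P+M) = 2 + 2·0.24 = 2.480.
True-score variance = ρ_P + ρ_M + 2·0.24, so 0.8427 = (0.84 + ρ_M + 0.48) / 2.480.
ρ_M = 0.8427·2.480 − 0.84 − 0.48 = 0.770.

0.770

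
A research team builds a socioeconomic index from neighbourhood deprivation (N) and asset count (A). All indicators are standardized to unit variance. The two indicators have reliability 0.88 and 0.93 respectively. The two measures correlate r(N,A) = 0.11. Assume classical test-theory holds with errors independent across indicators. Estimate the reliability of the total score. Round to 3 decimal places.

0.914

Var(N+A) = 2 + 2·[0.11] = 2 + 0.22 = 2.22.
Under uncorrelated errors the observed covariances equal the true-score covariances, so only the own-variance terms attenuate.
True-score variance = [0.88 + 0.93] + 0.22 = 1.81 + 0.22 = 2.03.
Reliability = 2.03 / 2.22 = 0.914.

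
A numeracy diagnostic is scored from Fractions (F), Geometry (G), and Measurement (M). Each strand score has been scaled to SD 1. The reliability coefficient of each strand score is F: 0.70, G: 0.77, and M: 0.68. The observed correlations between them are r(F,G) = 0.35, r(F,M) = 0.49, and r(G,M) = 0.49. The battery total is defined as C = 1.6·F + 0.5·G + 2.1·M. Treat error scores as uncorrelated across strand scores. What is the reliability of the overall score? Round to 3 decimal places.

0.815

Var(C) = 1.6² + 0.5² + 2.1² + 2·[0.8·0.35 + 3.36·0.49 + 1.05·0.49] = 7.22 + 4.8818 = 12.1018.
With uncorrelated errors the cross-covariances are all true-score covariance, so they carry over unchanged; only the diagonal terms shrink to ρᵢσᵢ².
True-score variance = [1.6²·0.70 + 0.5²·0.77 + 2.1²·0.68] + 4.8818 = 4.9833 + 4.8818 = 9.8651.
Reliability = 9.8651 / 12.1018 = 0.815.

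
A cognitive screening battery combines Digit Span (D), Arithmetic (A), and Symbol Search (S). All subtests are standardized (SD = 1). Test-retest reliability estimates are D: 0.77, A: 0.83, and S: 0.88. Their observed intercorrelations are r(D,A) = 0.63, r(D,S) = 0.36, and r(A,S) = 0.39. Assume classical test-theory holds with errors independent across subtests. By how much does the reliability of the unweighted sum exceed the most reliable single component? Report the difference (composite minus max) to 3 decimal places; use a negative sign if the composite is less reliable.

0.030

Var(sum) = 3 + 2.76 = 5.76; true-score variance = 2.48 + 2.76 = 5.24; composite reliability = 0.9097.
Max component reliability = 0.8800.
Difference = 0.9097 − 0.8800 = 0.030.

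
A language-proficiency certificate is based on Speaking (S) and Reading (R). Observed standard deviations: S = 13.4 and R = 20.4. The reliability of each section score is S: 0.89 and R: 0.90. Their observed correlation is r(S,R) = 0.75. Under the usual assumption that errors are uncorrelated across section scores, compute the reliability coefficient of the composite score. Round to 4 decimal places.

0.9390

Var(S+R) = 13.4² + 20.4² + 2·[13.4·20.4·0.75] = 595.72 + 410.04 = 1005.76.
Because errors are independent across components, Cov(Tᵢ,Tⱼ) = Cov(Xᵢ,Xⱼ); the off-diagonal part of the true-score variance is the same as above.
True-score variance = [13.4²·0.89 + 20.4²·0.90] + 410.04 = 534.352 + 410.04 = 944.392.
Reliability = 944.392 / 1005.76 = 0.9390.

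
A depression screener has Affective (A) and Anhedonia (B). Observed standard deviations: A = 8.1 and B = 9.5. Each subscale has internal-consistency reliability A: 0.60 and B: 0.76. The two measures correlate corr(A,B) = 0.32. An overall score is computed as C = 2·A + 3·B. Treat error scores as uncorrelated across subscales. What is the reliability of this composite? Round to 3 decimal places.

Var(C) = 2²·8.1² + 3²·9.5² + 2·[6·8.1·9.5·0.32] = 1074.69 + 295.488 = 1370.18.
Because errors are independent across components, Cov(Tᵢ,Tⱼ) = Cov(Xᵢ,Xⱼ); the off-diagonal part of the true-score variance is the same as above.
True-score variance = [2²·8.1²·0.60 + 3²·9.5²·0.76] + 295.488 = 774.774 + 295.488 = 1070.26.
Reliability = 1070.26 / 1370.18 = 0.781.

0.781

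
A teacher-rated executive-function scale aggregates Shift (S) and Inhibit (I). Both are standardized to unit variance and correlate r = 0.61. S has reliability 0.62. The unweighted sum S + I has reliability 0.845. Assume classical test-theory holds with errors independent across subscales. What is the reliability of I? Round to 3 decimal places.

Var(S+I) = 2 + 2·0.61 = 3.220.
True-score variance = ρ_S + ρ_I + 2·0.61, so 0.845 = (0.62 + ρ_I + 1.22) / 3.220.
ρ_I = 0.845·3.220 − 0.62 − 1.22 = 0.881.

0.881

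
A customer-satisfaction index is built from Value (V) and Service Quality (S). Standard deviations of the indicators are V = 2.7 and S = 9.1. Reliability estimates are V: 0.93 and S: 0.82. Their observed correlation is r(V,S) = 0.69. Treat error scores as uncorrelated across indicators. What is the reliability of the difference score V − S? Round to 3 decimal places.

0.726

Var(V−S) = 2.7² + 9.1² − 2·2.7·9.1·0.69 = 90.1 − 33.9066 = 56.1934.
Under uncorrelated errors the observed covariances equal the true-score covariances, so only the own-variance terms attenuate.
True-score variance = [2.7²·0.93 + 9.1²·0.82] − 33.9066 = 74.6839 − 33.9066 = 40.7773.
Reliability = 40.7773 / 56.1934 = 0.726.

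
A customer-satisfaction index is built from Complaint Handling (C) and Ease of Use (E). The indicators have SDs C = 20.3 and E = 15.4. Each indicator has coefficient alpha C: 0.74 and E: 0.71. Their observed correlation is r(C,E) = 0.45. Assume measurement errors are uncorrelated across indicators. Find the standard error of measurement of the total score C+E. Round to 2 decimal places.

Var(total) = 649.25 + 281.358 = 930.608.
True-score variance = 473.33 + 281.358 = 754.688, so reliability = 0.8110.
Error variance = 930.608 − 754.688 = 175.92; SEM = √175.92 = 13.26.

13.26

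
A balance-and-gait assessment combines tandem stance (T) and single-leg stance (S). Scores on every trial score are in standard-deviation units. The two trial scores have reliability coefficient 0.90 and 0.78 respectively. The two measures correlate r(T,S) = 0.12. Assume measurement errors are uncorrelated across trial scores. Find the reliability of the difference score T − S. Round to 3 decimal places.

0.818

Var(T−S) = 1 + 1 − 2·0.12 = 2 − 0.24 = 1.76.
Because errors are independent across components, Cov(Tᵢ,Tⱼ) = Cov(Xᵢ,Xⱼ); the off-diagonal part of the true-score variance is the same as above.
True-score variance = [0.90 + 0.78] − 0.24 = 1.68 − 0.24 = 1.44.
Reliability = 1.44 / 1.76 = 0.818.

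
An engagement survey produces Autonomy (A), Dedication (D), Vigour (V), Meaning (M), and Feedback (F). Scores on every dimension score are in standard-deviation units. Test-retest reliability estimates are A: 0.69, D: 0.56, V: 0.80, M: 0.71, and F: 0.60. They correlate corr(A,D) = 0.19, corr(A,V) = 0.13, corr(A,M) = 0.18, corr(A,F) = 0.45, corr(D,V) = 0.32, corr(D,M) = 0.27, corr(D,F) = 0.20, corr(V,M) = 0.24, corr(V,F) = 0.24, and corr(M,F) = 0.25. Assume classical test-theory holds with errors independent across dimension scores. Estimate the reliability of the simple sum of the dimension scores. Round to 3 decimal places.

0.835

Var(A+D+V+M+F) = 5 + 2·[0.19 + 0.13 + 0.18 + 0.45 + 0.32 + 0.27 + 0.20 + 0.24 + 0.24 + 0.25] = 5 + 4.94 = 9.94.
With uncorrelated errors the cross-covariances are all true-score covariance, so they carry over unchanged; only the diagonal terms shrink to ρᵢσᵢ².
True-score variance = [0.69 + 0.56 + 0.80 + 0.71 + 0.60] + 4.94 = 3.36 + 4.94 = 8.3.
Reliability = 8.3 / 9.94 = 0.835.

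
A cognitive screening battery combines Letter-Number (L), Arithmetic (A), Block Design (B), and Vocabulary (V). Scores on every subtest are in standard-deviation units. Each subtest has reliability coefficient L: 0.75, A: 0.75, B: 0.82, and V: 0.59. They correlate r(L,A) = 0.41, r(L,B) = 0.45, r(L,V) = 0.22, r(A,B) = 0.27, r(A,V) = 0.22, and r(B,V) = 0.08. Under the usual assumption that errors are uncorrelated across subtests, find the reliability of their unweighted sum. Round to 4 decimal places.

0.8507

Var(L+A+B+V) = 4 + 2·[0.41 + 0.45 + 0.22 + 0.27 + 0.22 + 0.08] = 4 + 3.3 = 7.3.
Because errors are independent across components, Cov(Tᵢ,Tⱼ) = Cov(Xᵢ,Xⱼ); the off-diagonal part of the true-score variance is the same as above.
True-score variance = [0.75 + 0.75 + 0.82 + 0.59] + 3.3 = 2.91 + 3.3 = 6.21.
Reliability = 6.21 / 7.3 = 0.8507.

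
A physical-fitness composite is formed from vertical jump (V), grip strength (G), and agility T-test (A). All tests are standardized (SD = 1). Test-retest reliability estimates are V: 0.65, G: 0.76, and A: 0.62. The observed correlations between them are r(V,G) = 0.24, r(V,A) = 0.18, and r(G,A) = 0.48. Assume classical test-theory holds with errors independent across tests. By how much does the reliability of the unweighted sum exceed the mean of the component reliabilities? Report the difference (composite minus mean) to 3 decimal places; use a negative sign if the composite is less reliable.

0.121

Var(sum) = 3 + 1.8 = 4.8; true-score variance = 2.03 + 1.8 = 3.83; composite reliability = 0.7979.
Mean component reliability = 0.6767.
Difference = 0.7979 − 0.6767 = 0.121.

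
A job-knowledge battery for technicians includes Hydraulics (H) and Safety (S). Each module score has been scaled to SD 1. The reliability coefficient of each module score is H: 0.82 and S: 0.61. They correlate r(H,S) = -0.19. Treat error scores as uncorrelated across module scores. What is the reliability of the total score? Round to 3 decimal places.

0.648

Var(H+S) = 2 + 2·[(-0.19)] = 2 − 0.38 = 1.62.
Because errors are independent across components, Cov(Tᵢ,Tⱼ) = Cov(Xᵢ,Xⱼ); the off-diagonal part of the true-score variance is the same as above.
True-score variance = [0.82 + 0.61] − 0.38 = 1.43 − 0.38 = 1.05.
Reliability = 1.05 / 1.62 = 0.648.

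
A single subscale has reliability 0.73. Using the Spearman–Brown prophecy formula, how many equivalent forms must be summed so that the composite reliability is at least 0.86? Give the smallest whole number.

3

k ≥ ρ*(1−ρ₁)/(ρ₁(1−ρ*)) = 0.86·0.27 / (0.73·0.14) = 2.272.
Smallest integer k = 3.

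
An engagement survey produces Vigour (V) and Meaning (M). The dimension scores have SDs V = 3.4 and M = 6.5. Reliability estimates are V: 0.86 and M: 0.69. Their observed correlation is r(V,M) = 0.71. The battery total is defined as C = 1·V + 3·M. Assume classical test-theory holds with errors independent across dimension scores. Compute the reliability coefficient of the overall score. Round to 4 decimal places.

0.7541

Var(C) = 3.4² + 3²·6.5² + 2·[3·3.4·6.5·0.71] = 391.81 + 94.146 = 485.956.
With uncorrelated errors the cross-covariances are all true-score covariance, so they carry over unchanged; only the diagonal terms shrink to ρᵢσᵢ².
True-score variance = [3.4²·0.86 + 3²·6.5²·0.69] + 94.146 = 272.314 + 94.146 = 366.46.
Reliability = 366.46 / 485.956 = 0.7541.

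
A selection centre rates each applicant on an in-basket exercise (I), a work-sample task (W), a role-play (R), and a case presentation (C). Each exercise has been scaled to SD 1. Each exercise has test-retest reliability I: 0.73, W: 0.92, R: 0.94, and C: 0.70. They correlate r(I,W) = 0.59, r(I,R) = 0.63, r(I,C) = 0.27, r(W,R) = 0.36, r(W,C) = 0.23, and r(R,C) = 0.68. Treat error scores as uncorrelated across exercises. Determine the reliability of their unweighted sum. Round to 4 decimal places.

0.9254

Var(I+W+R+C) = 4 + 2·[0.59 + 0.63 + 0.27 + 0.36 + 0.23 + 0.68] = 4 + 5.52 = 9.52.
Under uncorrelated errors the observed covariances equal the true-score covariances, so only the own-variance terms attenuate.
True-score variance = [0.73 + 0.92 + 0.94 + 0.70] + 5.52 = 3.29 + 5.52 = 8.81.
Reliability = 8.81 / 9.52 = 0.9254.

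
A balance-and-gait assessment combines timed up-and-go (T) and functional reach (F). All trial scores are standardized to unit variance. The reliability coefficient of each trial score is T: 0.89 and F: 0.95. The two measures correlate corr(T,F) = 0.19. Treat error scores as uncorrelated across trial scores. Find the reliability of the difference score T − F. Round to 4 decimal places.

0.9012

Var(T−F) = 1 + 1 − 2·0.19 = 2 − 0.38 = 1.62.
Because errors are independent across components, Cov(Tᵢ,Tⱼ) = Cov(Xᵢ,Xⱼ); the off-diagonal part of the true-score variance is the same as above.
True-score variance = [0.89 + 0.95] − 0.38 = 1.84 − 0.38 = 1.46.
Reliability = 1.46 / 1.62 = 0.9012.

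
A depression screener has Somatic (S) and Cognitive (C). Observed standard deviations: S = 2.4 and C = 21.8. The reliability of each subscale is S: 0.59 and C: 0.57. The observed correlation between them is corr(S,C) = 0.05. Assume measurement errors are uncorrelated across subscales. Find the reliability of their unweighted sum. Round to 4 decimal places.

Var(S+C) = 2.4² + 21.8² + 2·[2.4·21.8·0.05] = 481 + 5.232 = 486.232.
With uncorrelated errors the cross-covariances are all true-score covariance, so they carry over unchanged; only the diagonal terms shrink to ρᵢσᵢ².
True-score variance = [2.4²·0.59 + 21.8²·0.57] + 5.232 = 274.285 + 5.232 = 279.517.
Reliability = 279.517 / 486.232 = 0.5749.

0.5749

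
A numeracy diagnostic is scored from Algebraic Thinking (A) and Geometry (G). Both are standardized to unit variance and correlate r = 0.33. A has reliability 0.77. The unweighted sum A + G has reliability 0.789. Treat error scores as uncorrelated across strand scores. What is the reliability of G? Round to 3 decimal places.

Var(A+G) = 2 + 2·0.33 = 2.660.
True-score variance = ρ_A + ρ_G + 2·0.33, so 0.789 = (0.77 + ρ_G + 0.66) / 2.660.
ρ_G = 0.789·2.660 − 0.77 − 0.66 = 0.669.

0.669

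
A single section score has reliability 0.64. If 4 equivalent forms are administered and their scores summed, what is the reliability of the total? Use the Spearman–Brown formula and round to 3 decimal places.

0.877

ρ_k = kρ / (1 + (k−1)ρ) = 4·0.64 / (1 + 3·0.64) = 2.560 / 2.920 = 0.877.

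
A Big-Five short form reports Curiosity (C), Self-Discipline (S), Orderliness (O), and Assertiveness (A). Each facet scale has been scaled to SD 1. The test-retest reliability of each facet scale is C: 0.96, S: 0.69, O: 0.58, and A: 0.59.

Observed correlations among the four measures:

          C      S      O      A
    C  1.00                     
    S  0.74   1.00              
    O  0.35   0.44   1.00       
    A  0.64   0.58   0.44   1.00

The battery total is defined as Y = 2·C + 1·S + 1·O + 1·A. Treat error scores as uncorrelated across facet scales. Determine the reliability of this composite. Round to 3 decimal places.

Var(Y) = 2² + 1 + 1 + 1 + 2·[2·0.74 + 2·0.35 + 2·0.64 + 0.44 + 0.58 + 0.44] = 7 + 9.84 = 16.84.
Under uncorrelated errors the observed covariances equal the true-score covariances, so only the own-variance terms attenuate.
True-score variance = [2²·0.96 + 0.69 + 0.58 + 0.59] + 9.84 = 5.7 + 9.84 = 15.54.
Reliability = 15.54 / 16.84 = 0.923.

0.923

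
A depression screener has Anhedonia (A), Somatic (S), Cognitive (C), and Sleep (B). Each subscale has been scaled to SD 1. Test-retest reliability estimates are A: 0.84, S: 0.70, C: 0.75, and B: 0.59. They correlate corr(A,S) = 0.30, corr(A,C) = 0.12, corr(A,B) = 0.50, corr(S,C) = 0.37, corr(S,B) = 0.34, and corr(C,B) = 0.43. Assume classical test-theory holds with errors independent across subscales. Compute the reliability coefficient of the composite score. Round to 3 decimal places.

0.862

Var(A+S+C+B) = 4 + 2·[0.30 + 0.12 + 0.50 + 0.37 + 0.34 + 0.43] = 4 + 4.12 = 8.12.
With uncorrelated errors the cross-covariances are all true-score covariance, so they carry over unchanged; only the diagonal terms shrink to ρᵢσᵢ².
True-score variance = [0.84 + 0.70 + 0.75 + 0.59] + 4.12 = 2.88 + 4.12 = 7.
Reliability = 7 / 8.12 = 0.862.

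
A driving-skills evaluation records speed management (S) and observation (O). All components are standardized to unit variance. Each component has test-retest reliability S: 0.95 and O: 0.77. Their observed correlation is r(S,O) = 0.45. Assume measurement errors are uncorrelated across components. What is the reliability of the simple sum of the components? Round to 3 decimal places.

0.903

Var(S+O) = 2 + 2·[0.45] = 2 + 0.9 = 2.9.
Under uncorrelated errors the observed covariances equal the true-score covariances, so only the own-variance terms attenuate.
True-score variance = [0.95 + 0.77] + 0.9 = 1.72 + 0.9 = 2.62.
Reliability = 2.62 / 2.9 = 0.903.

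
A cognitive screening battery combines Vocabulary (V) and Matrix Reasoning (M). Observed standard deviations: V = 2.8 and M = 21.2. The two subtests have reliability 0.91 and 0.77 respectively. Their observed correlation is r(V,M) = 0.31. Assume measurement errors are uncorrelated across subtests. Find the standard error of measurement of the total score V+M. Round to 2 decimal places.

Var(total) = 457.28 + 36.8032 = 494.083.
True-score variance = 353.203 + 36.8032 = 390.006, so reliability = 0.7894.
Error variance = 494.083 − 390.006 = 104.077; SEM = √104.077 = 10.20.

10.20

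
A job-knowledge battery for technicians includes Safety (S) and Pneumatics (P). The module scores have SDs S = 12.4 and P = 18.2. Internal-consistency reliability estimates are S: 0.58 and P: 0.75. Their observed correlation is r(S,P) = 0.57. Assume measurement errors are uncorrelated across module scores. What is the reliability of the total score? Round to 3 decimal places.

0.801

Var(S+P) = 12.4² + 18.2² + 2·[12.4·18.2·0.57] = 485 + 257.275 = 742.275.
With uncorrelated errors the cross-covariances are all true-score covariance, so they carry over unchanged; only the diagonal terms shrink to ρᵢσᵢ².
True-score variance = [12.4²·0.58 + 18.2²·0.75] + 257.275 = 337.611 + 257.275 = 594.886.
Reliability = 594.886 / 742.275 = 0.801.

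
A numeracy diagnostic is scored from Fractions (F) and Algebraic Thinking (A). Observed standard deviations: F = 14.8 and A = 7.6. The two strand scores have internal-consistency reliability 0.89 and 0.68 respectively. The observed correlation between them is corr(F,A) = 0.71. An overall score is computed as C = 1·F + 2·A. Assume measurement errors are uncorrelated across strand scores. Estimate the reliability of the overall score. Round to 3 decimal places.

Var(C) = 14.8² + 2²·7.6² + 2·[2·14.8·7.6·0.71] = 450.08 + 319.443 = 769.523.
With uncorrelated errors the cross-covariances are all true-score covariance, so they carry over unchanged; only the diagonal terms shrink to ρᵢσᵢ².
True-score variance = [14.8²·0.89 + 2²·7.6²·0.68] + 319.443 = 352.053 + 319.443 = 671.496.
Reliability = 671.496 / 769.523 = 0.873.

0.873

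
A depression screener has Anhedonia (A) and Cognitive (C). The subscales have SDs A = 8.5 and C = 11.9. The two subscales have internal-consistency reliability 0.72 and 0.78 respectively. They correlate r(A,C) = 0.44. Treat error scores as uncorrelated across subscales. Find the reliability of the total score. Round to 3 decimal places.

Var(A+C) = 8.5² + 11.9² + 2·[8.5·11.9·0.44] = 213.86 + 89.012 = 302.872.
With uncorrelated errors the cross-covariances are all true-score covariance, so they carry over unchanged; only the diagonal terms shrink to ρᵢσᵢ².
True-score variance = [8.5²·0.72 + 11.9²·0.78] + 89.012 = 162.476 + 89.012 = 251.488.
Reliability = 251.488 / 302.872 = 0.830.

0.830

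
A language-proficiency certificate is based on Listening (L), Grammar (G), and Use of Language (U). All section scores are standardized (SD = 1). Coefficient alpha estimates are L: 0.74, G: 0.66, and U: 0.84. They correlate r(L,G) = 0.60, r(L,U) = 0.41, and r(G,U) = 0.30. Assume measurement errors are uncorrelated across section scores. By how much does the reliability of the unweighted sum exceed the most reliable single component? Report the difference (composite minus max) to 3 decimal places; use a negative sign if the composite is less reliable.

Var(sum) = 3 + 2.62 = 5.62; true-score variance = 2.24 + 2.62 = 4.86; composite reliability = 0.8648.
Max component reliability = 0.8400.
Difference = 0.8648 − 0.8400 = 0.025.

0.025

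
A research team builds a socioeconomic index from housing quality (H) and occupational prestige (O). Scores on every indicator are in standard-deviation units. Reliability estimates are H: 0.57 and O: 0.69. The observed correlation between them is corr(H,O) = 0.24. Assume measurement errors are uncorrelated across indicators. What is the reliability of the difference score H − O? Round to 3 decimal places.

Var(H−O) = 1 + 1 − 2·0.24 = 2 − 0.48 = 1.52.
Because errors are independent across components, Cov(Tᵢ,Tⱼ) = Cov(Xᵢ,Xⱼ); the off-diagonal part of the true-score variance is the same as above.
True-score variance = [0.57 + 0.69] − 0.48 = 1.26 − 0.48 = 0.78.
Reliability = 0.78 / 1.52 = 0.513.

0.513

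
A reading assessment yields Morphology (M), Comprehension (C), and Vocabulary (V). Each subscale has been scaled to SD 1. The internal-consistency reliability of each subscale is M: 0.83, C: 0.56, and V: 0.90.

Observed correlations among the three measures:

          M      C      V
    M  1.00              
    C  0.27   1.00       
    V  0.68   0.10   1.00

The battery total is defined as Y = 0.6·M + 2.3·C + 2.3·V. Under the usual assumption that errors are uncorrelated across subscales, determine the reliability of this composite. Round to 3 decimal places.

0.800

Var(Y) = 0.6² + 2.3² + 2.3² + 2·[1.38·0.27 + 1.38·0.68 + 5.29·0.10] = 10.94 + 3.68 = 14.62.
Under uncorrelated errors the observed covariances equal the true-score covariances, so only the own-variance terms attenuate.
True-score variance = [0.6²·0.83 + 2.3²·0.56 + 2.3²·0.90] + 3.68 = 8.0222 + 3.68 = 11.7022.
Reliability = 11.7022 / 14.62 = 0.800.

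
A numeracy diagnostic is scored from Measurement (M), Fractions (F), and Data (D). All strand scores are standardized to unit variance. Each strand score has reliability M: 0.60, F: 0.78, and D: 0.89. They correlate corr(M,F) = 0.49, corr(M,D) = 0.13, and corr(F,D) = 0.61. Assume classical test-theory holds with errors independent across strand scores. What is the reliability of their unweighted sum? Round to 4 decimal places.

0.8663

Var(M+F+D) = 3 + 2·[0.49 + 0.13 + 0.61] = 3 + 2.46 = 5.46.
Because errors are independent across components, Cov(Tᵢ,Tⱼ) = Cov(Xᵢ,Xⱼ); the off-diagonal part of the true-score variance is the same as above.
True-score variance = [0.60 + 0.78 + 0.89] + 2.46 = 2.27 + 2.46 = 4.73.
Reliability = 4.73 / 5.46 = 0.8663.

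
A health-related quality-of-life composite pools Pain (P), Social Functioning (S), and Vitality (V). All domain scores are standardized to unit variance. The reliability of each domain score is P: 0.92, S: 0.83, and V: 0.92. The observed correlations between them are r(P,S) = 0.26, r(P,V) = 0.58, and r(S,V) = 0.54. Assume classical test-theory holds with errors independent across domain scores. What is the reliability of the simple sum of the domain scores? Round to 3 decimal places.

0.943

Var(P+S+V) = 3 + 2·[0.26 + 0.58 + 0.54] = 3 + 2.76 = 5.76.
With uncorrelated errors the cross-covariances are all true-score covariance, so they carry over unchanged; only the diagonal terms shrink to ρᵢσᵢ².
True-score variance = [0.92 + 0.83 + 0.92] + 2.76 = 2.67 + 2.76 = 5.43.
Reliability = 5.43 / 5.76 = 0.943.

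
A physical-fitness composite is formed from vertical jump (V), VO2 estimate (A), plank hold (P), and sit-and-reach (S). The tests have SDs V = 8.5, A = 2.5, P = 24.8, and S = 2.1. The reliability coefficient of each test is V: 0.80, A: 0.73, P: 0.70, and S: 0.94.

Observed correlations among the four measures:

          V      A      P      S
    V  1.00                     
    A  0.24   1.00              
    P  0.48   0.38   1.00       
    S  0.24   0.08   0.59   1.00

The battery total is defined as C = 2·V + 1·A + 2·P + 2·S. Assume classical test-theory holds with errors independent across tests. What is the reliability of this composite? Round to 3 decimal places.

Var(C) = 2²·8.5² + 2.5² + 2²·24.8² + 2²·2.1² + 2·[2·8.5·2.5·0.24 + 4·8.5·24.8·0.48 + 4·8.5·2.1·0.24 + 2·2.5·24.8·0.38 + 2·2.5·2.1·0.08 + 4·24.8·2.1·0.59] = 2773.05 + 1205.88 = 3978.93.
Because errors are independent across components, Cov(Tᵢ,Tⱼ) = Cov(Xᵢ,Xⱼ); the off-diagonal part of the true-score variance is the same as above.
True-score variance = [2²·8.5²·0.80 + 2.5²·0.73 + 2²·24.8²·0.70 + 2²·2.1²·0.94] + 1205.88 = 1974.46 + 1205.88 = 3180.34.
Reliability = 3180.34 / 3978.93 = 0.799.

0.799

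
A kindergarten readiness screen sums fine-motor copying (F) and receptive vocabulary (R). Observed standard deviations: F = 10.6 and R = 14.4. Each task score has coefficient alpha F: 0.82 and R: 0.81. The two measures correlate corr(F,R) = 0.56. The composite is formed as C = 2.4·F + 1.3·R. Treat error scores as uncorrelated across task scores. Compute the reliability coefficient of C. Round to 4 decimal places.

Var(C) = 2.4²·10.6² + 1.3²·14.4² + 2·[3.12·10.6·14.4·0.56] = 997.632 + 533.385 = 1531.02.
Because errors are independent across components, Cov(Tᵢ,Tⱼ) = Cov(Xᵢ,Xⱼ); the off-diagonal part of the true-score variance is the same as above.
True-score variance = [2.4²·10.6²·0.82 + 1.3²·14.4²·0.81] + 533.385 = 814.554 + 533.385 = 1347.94.
Reliability = 1347.94 / 1531.02 = 0.8804.

0.8804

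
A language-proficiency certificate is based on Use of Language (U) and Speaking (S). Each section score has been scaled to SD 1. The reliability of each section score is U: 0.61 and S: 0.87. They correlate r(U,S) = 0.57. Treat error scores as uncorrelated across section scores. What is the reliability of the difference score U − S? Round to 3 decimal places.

Var(U−S) = 1 + 1 − 2·0.57 = 2 − 1.14 = 0.86.
With uncorrelated errors the cross-covariances are all true-score covariance, so they carry over unchanged; only the diagonal terms shrink to ρᵢσᵢ².
True-score variance = [0.61 + 0.87] − 1.14 = 1.48 − 1.14 = 0.34.
Reliability = 0.34 / 0.86 = 0.395.

0.395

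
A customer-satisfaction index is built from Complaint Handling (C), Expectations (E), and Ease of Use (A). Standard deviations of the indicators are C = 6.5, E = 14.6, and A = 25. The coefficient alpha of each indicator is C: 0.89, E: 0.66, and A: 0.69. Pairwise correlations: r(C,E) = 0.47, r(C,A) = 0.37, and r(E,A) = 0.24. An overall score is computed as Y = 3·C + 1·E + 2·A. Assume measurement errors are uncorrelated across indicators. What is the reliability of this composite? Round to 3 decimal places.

0.799

Var(Y) = 3²·6.5² + 14.6² + 2²·25² + 2·[3·6.5·14.6·0.47 + 6·6.5·25·0.37 + 2·14.6·25·0.24] = 3093.41 + 1339.52 = 4432.93.
Because errors are independent across components, Cov(Tᵢ,Tⱼ) = Cov(Xᵢ,Xⱼ); the off-diagonal part of the true-score variance is the same as above.
True-score variance = [3²·6.5²·0.89 + 14.6²·0.66 + 2²·25²·0.69] + 1339.52 = 2204.11 + 1339.52 = 3543.63.
Reliability = 3543.63 / 4432.93 = 0.799.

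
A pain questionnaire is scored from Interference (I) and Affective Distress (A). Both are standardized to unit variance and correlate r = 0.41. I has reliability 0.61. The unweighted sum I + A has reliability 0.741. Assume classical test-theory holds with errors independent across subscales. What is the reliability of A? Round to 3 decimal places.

Var(I+A) = 2 + 2·0.41 = 2.820.
True-score variance = ρ_I + ρ_A + 2·0.41, so 0.741 = (0.61 + ρ_A + 0.82) / 2.820.
ρ_A = 0.741·2.820 − 0.61 − 0.82 = 0.660.

0.660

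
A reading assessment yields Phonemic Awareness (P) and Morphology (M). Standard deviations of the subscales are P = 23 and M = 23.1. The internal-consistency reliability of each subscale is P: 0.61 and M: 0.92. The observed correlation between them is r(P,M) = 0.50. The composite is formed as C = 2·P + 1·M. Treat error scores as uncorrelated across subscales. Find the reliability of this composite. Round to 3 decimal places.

0.766

Var(C) = 2²·23² + 23.1² + 2·[2·23·23.1·0.50] = 2649.61 + 1062.6 = 3712.21.
Because errors are independent across components, Cov(Tᵢ,Tⱼ) = Cov(Xᵢ,Xⱼ); the off-diagonal part of the true-score variance is the same as above.
True-score variance = [2²·23²·0.61 + 23.1²·0.92] + 1062.6 = 1781.68 + 1062.6 = 2844.28.
Reliability = 2844.28 / 3712.21 = 0.766.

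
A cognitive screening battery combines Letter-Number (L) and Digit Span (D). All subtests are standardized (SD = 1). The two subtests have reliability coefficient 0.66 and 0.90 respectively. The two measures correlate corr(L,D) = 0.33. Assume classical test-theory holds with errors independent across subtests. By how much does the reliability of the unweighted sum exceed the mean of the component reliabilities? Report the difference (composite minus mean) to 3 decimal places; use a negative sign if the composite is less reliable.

Var(sum) = 2 + 0.66 = 2.66; true-score variance = 1.56 + 0.66 = 2.22; composite reliability = 0.8346.
Mean component reliability = 0.7800.
Difference = 0.8346 − 0.7800 = 0.055.

0.055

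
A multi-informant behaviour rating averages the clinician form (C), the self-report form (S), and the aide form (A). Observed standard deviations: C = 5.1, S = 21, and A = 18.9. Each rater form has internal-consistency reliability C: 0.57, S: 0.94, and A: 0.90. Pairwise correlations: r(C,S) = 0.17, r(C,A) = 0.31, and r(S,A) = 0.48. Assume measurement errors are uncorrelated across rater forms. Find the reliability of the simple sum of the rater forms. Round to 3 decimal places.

Var(C+S+A) = 5.1² + 21² + 18.9² + 2·[5.1·21·0.17 + 5.1·18.9·0.31 + 21·18.9·0.48] = 824.22 + 477.2 = 1301.42.
With uncorrelated errors the cross-covariances are all true-score covariance, so they carry over unchanged; only the diagonal terms shrink to ρᵢσᵢ².
True-score variance = [5.1²·0.57 + 21²·0.94 + 18.9²·0.90] + 477.2 = 750.855 + 477.2 = 1228.05.
Reliability = 1228.05 / 1301.42 = 0.944.

0.944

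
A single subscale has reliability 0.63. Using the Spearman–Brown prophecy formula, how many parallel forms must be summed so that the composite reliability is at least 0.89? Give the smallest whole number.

k ≥ ρ*(1−ρ₁)/(ρ₁(1−ρ*)) = 0.89·0.37 / (0.63·0.11) = 4.752.
Smallest integer k = 5.

5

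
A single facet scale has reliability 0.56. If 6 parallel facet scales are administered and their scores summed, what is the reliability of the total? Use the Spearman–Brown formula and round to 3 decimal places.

0.884

ρ_k = kρ / (1 + (k−1)ρ) = 6·0.56 / (1 + 5·0.56) = 3.360 / 3.800 = 0.884.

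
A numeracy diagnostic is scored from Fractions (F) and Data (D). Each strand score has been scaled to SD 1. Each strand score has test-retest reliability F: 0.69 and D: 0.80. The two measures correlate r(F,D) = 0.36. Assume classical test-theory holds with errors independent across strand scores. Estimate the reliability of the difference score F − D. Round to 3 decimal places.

Var(F−D) = 1 + 1 − 2·0.36 = 2 − 0.72 = 1.28.
Because errors are independent across components, Cov(Tᵢ,Tⱼ) = Cov(Xᵢ,Xⱼ); the off-diagonal part of the true-score variance is the same as above.
True-score variance = [0.69 + 0.80] − 0.72 = 1.49 − 0.72 = 0.77.
Reliability = 0.77 / 1.28 = 0.602.

0.602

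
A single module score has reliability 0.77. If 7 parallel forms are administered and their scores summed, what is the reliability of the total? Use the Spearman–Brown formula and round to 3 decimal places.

0.959

ρ_k = kρ / (1 + (k−1)ρ) = 7·0.77 / (1 + 6·0.77) = 5.390 / 5.620 = 0.959.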